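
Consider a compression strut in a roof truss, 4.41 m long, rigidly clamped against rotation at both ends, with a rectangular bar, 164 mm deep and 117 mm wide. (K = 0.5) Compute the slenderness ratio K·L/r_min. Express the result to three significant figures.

For a rectangle r_min = b/√12 = 117/√12 = 33.77 mm
L_e = K·L = 0.5 × 4.41 m = 2.205 m = 2205.0 mm
λ = L_e / r_min = 2205.0 / 33.77 = 65.3

λ ≈ 65.3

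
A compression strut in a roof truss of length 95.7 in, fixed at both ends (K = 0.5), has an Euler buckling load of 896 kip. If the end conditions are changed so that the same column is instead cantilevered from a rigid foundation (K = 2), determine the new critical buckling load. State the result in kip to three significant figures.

P_cr ∝ 1/K², so P_cr,new = P_cr,old × (K_old/K_new)² = 896 × (0.5/2)²
= 896 × 0.06250 = 56.0 kip

P_cr ≈ 56.0 kip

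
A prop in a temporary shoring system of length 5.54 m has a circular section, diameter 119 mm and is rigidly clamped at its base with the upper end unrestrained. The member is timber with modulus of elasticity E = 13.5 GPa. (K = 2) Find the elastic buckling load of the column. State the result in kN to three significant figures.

I = πd⁴/64 = π×119⁴/64 = 9.844×10^6 mm⁴
I = 9.844×10^6 mm⁴ = 9.844×10^-6 m⁴
Effective length L_e = K·L = 2 × 5.54 = 11.08 m
P_cr = π²EI / L_e² = π² × 13.5×10⁹ × 9.844×10^-6 / 11.08² = 1.068×10^4 N

P_cr ≈ 10.7 kN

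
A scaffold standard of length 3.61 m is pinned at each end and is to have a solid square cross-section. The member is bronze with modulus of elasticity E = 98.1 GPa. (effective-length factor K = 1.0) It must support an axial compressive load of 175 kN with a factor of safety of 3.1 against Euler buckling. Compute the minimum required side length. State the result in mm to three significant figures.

Required P_cr = n·P = 3.1 × 175 = 542.5 kN
L_e = K·L = 1 × 3.61 = 3.610 m
Required I = P_cr·L_e²/(π²E) = 5.425×10^5 × 3.610² / (π² × 9.81×10^10) = 7.302×10^-6 m⁴
I_req = 7.302×10^6 mm⁴
Solid square: I = a⁴/12  ⇒  a = (12I)^(1/4) = (12×7.302×10^6)^(1/4) = 96.8 mm

a ≈ 96.8 mm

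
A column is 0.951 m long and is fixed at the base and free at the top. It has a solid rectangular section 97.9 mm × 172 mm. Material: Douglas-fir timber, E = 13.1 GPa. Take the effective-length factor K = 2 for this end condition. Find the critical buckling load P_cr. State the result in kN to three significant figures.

P_cr ≈ 481 kN

Buckling occurs about the weak axis: I_min = h·b³/12 with b = 97.9 mm (the shorter side).
I_min = 172×97.9³/12 = 1.345×10^7 mm⁴
I = 1.345×10^7 mm⁴ = 1.345×10^-5 m⁴
Effective length L_e = K·L = 2 × 0.951 = 1.902 m
P_cr = π²EI / L_e² = π² × 13.1×10⁹ × 1.345×10^-5 / 1.902² = 4.807×10^5 N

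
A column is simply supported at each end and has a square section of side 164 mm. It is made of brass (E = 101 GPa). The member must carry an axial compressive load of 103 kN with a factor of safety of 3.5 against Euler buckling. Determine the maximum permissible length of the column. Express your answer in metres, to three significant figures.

L_max ≈ 12.9 m

I = a⁴/12 = 164⁴/12 = 6.028×10^7 mm⁴
I = 6.028×10^-5 m⁴
Required critical load P_cr = n·P = 3.5 × 103 = 360.5 kN = 3.605×10^5 N
From P_cr = π²EI/(K·L)²:  L = (1/K)·√(π²EI/P_cr) = (1/1)·√(π²×1.01×10^11×6.028×10^-5/3.605×10^5)
L = 12.9 m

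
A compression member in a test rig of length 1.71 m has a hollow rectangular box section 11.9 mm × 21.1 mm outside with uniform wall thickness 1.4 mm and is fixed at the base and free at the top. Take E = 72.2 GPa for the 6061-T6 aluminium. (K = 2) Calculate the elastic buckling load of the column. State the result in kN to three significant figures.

P_cr ≈ 0.111 kN

Inner dimensions: h_i = 21.1 − 2×1.4 = 18.30 mm, b_i = 11.9 − 2×1.4 = 9.100 mm
Weak-axis I_min = (h_o·b_o³ − h_i·b_i³)/12 with b_o = 11.9, b_i = 9.100 mm (shorter outer/inner sides).
I_min = (21.1×11.9³ − 18.30×9.100³)/12 = 1.814×10^3 mm⁴
I = 1.814×10^3 mm⁴ = 1.814×10^-9 m⁴
Effective length L_e = K·L = 2 × 1.71 = 3.420 m
P_cr = π²EI / L_e² = π² × 72.2×10⁹ × 1.814×10^-9 / 3.420² = 110.5 N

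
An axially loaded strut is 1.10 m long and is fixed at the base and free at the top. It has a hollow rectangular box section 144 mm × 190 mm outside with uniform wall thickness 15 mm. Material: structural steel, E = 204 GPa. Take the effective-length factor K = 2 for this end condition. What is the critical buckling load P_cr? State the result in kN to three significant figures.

P_cr ≈ 11400 kN

Inner dimensions: h_i = 190 − 2×15 = 160.0 mm, b_i = 144 − 2×15 = 114.0 mm
Weak-axis I_min = (h_o·b_o³ − h_i·b_i³)/12 with b_o = 144, b_i = 114.0 mm (shorter outer/inner sides).
I_min = (190×144³ − 160.0×114.0³)/12 = 2.752×10^7 mm⁴
I = 2.752×10^7 mm⁴ = 2.752×10^-5 m⁴
Effective length L_e = K·L = 2 × 1.10 = 2.200 m
P_cr = π²EI / L_e² = π² × 204×10⁹ × 2.752×10^-5 / 2.200² = 1.145×10^7 N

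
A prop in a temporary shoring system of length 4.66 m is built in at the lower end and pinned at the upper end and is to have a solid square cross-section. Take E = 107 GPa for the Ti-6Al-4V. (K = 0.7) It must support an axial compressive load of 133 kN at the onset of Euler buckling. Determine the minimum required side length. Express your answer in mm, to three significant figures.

a ≈ 63.3 mm

L_e = K·L = 0.7 × 4.66 = 3.262 m
Required I = P_cr·L_e²/(π²E) = 1.330×10^5 × 3.262² / (π² × 1.07×10^11) = 1.340×10^-6 m⁴
I_req = 1.340×10^6 mm⁴
Solid square: I = a⁴/12  ⇒  a = (12I)^(1/4) = (12×1.340×10^6)^(1/4) = 63.3 mm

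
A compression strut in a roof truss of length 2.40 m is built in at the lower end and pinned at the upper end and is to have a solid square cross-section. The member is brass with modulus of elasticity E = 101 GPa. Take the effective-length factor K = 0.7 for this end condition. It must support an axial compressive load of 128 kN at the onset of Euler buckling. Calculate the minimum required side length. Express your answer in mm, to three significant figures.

a ≈ 45.7 mm

L_e = K·L = 0.7 × 2.40 = 1.680 m
Required I = P_cr·L_e²/(π²E) = 1.280×10^5 × 1.680² / (π² × 1.01×10^11) = 3.624×10^-7 m⁴
I_req = 3.624×10^5 mm⁴
Solid square: I = a⁴/12  ⇒  a = (12I)^(1/4) = (12×3.624×10^5)^(1/4) = 45.7 mm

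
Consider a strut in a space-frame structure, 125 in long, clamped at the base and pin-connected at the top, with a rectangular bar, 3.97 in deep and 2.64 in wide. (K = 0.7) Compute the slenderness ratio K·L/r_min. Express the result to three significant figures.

λ ≈ 115

Buckling occurs about the weak axis: I_min = h·b³/12 with b = 2.64 in (the shorter side).
I_min = 3.97×2.64³/12 = 6.087 in⁴
A = 10.48 in²;  r_min = √(I/A) = √(6.087/10.48) = 0.7621 in
L_e = K·L = 0.7 × 125 = 87.50 in
λ = L_e / r_min = 87.500 / 0.7621 = 115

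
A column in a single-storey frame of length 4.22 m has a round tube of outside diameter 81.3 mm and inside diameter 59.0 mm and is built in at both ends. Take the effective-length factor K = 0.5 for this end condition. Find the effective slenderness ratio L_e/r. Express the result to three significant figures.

λ ≈ 84.0

d_o = 81.3 mm, d_i = 59.0 mm
I = π(d_o⁴ − d_i⁴)/64 = π(81.3⁴ − 59.00⁴)/64 = 1.550×10^6 mm⁴
A = 2.457×10^3 mm²;  r_min = √(I/A) = √(1.550×10^6/2.457×10^3) = 25.11 mm
L_e = K·L = 0.5 × 4.22 m = 2.110 m = 2110.0 mm
λ = L_e / r_min = 2110.0 / 25.11 = 84.0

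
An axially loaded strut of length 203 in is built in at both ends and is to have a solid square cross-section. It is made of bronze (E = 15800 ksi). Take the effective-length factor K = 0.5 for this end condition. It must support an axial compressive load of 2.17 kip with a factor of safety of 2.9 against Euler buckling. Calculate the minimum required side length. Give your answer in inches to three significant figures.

a ≈ 1.49 in

Required P_cr = n·P = 2.9 × 2.17 = 6.293 kip
L_e = K·L = 0.5 × 203 = 101.5 in
Required I = P_cr·L_e²/(π²E) = 6.293×10^3 × 101.5² / (π² × 1.58×10^7) = 0.4158 in⁴
Solid square: I = a⁴/12  ⇒  a = (12I)^(1/4) = (12×0.4158)^(1/4) = 1.49 in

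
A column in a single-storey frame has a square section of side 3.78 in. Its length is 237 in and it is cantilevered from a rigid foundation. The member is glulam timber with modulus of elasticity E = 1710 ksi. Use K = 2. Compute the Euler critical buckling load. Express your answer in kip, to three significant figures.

P_cr ≈ 1.28 kip

I = a⁴/12 = 3.78⁴/12 = 17.01 in⁴
Effective length L_e = K·L = 2 × 237 = 474.0 in
P_cr = π²EI / L_e² = π² × 1710×10³ × 17.01 / 474.0² = 1.278×10^3 lb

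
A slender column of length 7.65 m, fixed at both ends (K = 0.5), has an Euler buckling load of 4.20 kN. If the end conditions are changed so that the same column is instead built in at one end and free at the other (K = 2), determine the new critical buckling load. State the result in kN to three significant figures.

P_cr ≈ 0.262 kN

P_cr ∝ 1/K², so P_cr,new = P_cr,old × (K_old/K_new)² = 4.20 × (0.5/2)²
= 4.20 × 0.06250 = 0.262 kN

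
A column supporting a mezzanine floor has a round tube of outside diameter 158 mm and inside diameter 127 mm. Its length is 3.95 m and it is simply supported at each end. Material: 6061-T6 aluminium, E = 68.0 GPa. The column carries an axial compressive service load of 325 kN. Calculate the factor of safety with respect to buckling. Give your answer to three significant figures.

d_o = 158 mm, d_i = 127 mm
I = π(d_o⁴ − d_i⁴)/64 = π(158⁴ − 127.0⁴)/64 = 1.782×10^7 mm⁴
I = 1.782×10^7 mm⁴ = 1.782×10^-5 m⁴
Effective length L_e = K·L = 1 × 3.95 = 3.950 m
P_cr = π²EI / L_e² = π² × 68.0×10⁹ × 1.782×10^-5 / 3.950² = 7.666×10^5 N
Factor of safety n = P_cr / P = 766.58 / 325 = 2.36

n ≈ 2.36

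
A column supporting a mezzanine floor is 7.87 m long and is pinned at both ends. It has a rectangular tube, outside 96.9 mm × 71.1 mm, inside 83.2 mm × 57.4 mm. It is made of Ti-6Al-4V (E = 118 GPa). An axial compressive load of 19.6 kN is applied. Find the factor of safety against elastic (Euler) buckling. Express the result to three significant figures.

Weak-axis I_min = (h_o·b_o³ − h_i·b_i³)/12 with b_o = 71.1, b_i = 57.40 mm (shorter outer/inner sides).
I_min = (96.9×71.1³ − 83.20×57.40³)/12 = 1.591×10^6 mm⁴
I = 1.591×10^6 mm⁴ = 1.591×10^-6 m⁴
Effective length L_e = K·L = 1 × 7.87 = 7.870 m
P_cr = π²EI / L_e² = π² × 118×10⁹ × 1.591×10^-6 / 7.870² = 2.992×10^4 N
Factor of safety n = P_cr / P = 29.918 / 19.6 = 1.53

n ≈ 1.53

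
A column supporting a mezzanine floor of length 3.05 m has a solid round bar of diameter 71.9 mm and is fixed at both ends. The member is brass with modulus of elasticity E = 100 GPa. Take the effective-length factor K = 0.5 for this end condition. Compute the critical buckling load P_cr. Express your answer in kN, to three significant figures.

P_cr ≈ 557 kN

I = πd⁴/64 = π×71.9⁴/64 = 1.312×10^6 mm⁴
I = 1.312×10^6 mm⁴ = 1.312×10^-6 m⁴
Effective length L_e = K·L = 0.5 × 3.05 = 1.525 m
P_cr = π²EI / L_e² = π² × 100×10⁹ × 1.312×10^-6 / 1.525² = 5.567×10^5 N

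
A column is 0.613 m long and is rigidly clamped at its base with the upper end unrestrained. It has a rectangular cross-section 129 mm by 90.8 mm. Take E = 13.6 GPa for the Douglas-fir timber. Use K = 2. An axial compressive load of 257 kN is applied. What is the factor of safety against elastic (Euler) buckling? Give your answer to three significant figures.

Buckling occurs about the weak axis: I_min = h·b³/12 with b = 90.8 mm (the shorter side).
I_min = 129×90.8³/12 = 8.048×10^6 mm⁴
I = 8.048×10^6 mm⁴ = 8.048×10^-6 m⁴
Effective length L_e = K·L = 2 × 0.613 = 1.226 m
P_cr = π²EI / L_e² = π² × 13.6×10⁹ × 8.048×10^-6 / 1.226² = 7.187×10^5 N
Factor of safety n = P_cr / P = 718.66 / 257 = 2.80

n ≈ 2.80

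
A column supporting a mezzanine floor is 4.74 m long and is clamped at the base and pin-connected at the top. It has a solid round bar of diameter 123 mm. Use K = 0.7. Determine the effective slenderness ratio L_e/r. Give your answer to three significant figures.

For a solid circle r = d/4 = 123/4 = 30.75 mm
L_e = K·L = 0.7 × 4.74 m = 3.318 m = 3318.0 mm
λ = L_e / r_min = 3318.0 / 30.75 = 108

λ ≈ 108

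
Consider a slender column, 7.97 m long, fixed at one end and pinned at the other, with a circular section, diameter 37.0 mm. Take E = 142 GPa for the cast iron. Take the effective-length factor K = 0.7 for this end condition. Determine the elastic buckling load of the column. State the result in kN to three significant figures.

P_cr ≈ 4.14 kN

I = πd⁴/64 = π×37.0⁴/64 = 9.200×10^4 mm⁴
I = 9.200×10^4 mm⁴ = 9.200×10^-8 m⁴
Effective length L_e = K·L = 0.7 × 7.97 = 5.579 m
P_cr = π²EI / L_e² = π² × 142×10⁹ × 9.200×10^-8 / 5.579² = 4.142×10^3 N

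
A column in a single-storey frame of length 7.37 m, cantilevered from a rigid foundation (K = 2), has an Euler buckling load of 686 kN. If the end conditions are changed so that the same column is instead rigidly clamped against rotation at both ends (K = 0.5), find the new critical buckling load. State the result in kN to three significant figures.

P_cr ≈ 11000 kN

P_cr ∝ 1/K², so P_cr,new = P_cr,old × (K_old/K_new)² = 686 × (2/0.5)²
= 686 × 16.00 = 11000 kN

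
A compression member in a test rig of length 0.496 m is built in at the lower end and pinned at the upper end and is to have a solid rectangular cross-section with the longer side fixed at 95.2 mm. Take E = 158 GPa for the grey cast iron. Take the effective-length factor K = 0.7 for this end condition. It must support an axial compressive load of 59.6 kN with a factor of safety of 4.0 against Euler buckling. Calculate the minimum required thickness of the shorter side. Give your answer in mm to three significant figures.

b ≈ 13.2 mm

Required P_cr = n·P = 4.0 × 59.6 = 238.4 kN
L_e = K·L = 0.7 × 0.496 = 0.3472 m
Required I = P_cr·L_e²/(π²E) = 2.384×10^5 × 0.3472² / (π² × 1.58×10^11) = 1.843×10^-8 m⁴
I_req = 1.843×10^4 mm⁴
Rectangle, weak axis: I_min = h·b³/12 with h = 95.2 mm fixed  ⇒  b = (12I/h)^(1/3) = 13.2 mm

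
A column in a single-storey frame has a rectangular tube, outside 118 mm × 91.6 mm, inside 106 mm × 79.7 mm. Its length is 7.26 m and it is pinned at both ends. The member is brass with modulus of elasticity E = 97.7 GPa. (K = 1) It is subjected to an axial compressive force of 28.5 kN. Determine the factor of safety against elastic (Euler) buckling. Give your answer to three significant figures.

n ≈ 1.98

Weak-axis I_min = (h_o·b_o³ − h_i·b_i³)/12 with b_o = 91.6, b_i = 79.70 mm (shorter outer/inner sides).
I_min = (118×91.6³ − 106.0×79.70³)/12 = 3.086×10^6 mm⁴
I = 3.086×10^6 mm⁴ = 3.086×10^-6 m⁴
Effective length L_e = K·L = 1 × 7.26 = 7.260 m
P_cr = π²EI / L_e² = π² × 97.7×10⁹ × 3.086×10^-6 / 7.260² = 5.645×10^4 N
Factor of safety n = P_cr / P = 56.451 / 28.5 = 1.98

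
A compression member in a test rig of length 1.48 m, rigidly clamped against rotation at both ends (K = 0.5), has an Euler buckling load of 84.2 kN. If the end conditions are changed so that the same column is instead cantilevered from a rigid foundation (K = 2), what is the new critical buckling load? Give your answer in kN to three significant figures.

P_cr ≈ 5.26 kN

P_cr ∝ 1/K², so P_cr,new = P_cr,old × (K_old/K_new)² = 84.2 × (0.5/2)²
= 84.2 × 0.06250 = 5.26 kN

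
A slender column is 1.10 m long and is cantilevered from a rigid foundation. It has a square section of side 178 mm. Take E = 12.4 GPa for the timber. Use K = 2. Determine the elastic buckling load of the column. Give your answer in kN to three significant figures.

P_cr ≈ 2120 kN

I = a⁴/12 = 178⁴/12 = 8.366×10^7 mm⁴
I = 8.366×10^7 mm⁴ = 8.366×10^-5 m⁴
Effective length L_e = K·L = 2 × 1.10 = 2.200 m
P_cr = π²EI / L_e² = π² × 12.4×10⁹ × 8.366×10^-5 / 2.200² = 2.115×10^6 N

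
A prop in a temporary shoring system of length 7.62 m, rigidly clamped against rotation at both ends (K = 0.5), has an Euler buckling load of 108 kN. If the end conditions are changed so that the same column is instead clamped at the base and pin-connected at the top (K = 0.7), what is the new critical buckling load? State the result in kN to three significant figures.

P_cr ∝ 1/K², so P_cr,new = P_cr,old × (K_old/K_new)² = 108 × (0.5/0.7)²
= 108 × 0.5102 = 55.1 kN

P_cr ≈ 55.1 kN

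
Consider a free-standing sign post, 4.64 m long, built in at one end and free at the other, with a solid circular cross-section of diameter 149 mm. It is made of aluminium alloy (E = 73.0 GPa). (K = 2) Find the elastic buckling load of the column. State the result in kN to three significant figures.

I = πd⁴/64 = π×149⁴/64 = 2.419×10^7 mm⁴
I = 2.419×10^7 mm⁴ = 2.419×10^-5 m⁴
Effective length L_e = K·L = 2 × 4.64 = 9.280 m
P_cr = π²EI / L_e² = π² × 73.0×10⁹ × 2.419×10^-5 / 9.280² = 2.024×10^5 N

P_cr ≈ 202 kN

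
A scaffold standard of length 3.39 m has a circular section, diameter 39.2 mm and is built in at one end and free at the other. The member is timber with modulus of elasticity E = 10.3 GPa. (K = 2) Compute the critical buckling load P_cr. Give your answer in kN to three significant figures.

I = πd⁴/64 = π×39.2⁴/64 = 1.159×10^5 mm⁴
I = 1.159×10^5 mm⁴ = 1.159×10^-7 m⁴
Effective length L_e = K·L = 2 × 3.39 = 6.780 m
P_cr = π²EI / L_e² = π² × 10.3×10⁹ × 1.159×10^-7 / 6.780² = 256.3 N

P_cr ≈ 0.256 kN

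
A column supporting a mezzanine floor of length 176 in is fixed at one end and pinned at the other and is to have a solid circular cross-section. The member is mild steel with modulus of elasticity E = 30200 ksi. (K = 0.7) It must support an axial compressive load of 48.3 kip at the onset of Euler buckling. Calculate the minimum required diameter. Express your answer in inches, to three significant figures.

d ≈ 2.66 in

L_e = K·L = 0.7 × 176 = 123.2 in
Required I = P_cr·L_e²/(π²E) = 4.830×10^4 × 123.2² / (π² × 3.02×10^7) = 2.460 in⁴
Solid circle: I = πd⁴/64  ⇒  d = (64I/π)^(1/4) = (64×2.460/π)^(1/4) = 2.66 in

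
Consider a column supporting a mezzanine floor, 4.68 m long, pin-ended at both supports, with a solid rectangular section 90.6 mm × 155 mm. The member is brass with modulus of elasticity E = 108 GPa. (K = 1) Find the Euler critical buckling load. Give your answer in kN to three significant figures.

P_cr ≈ 467 kN

Buckling occurs about the weak axis: I_min = h·b³/12 with b = 90.6 mm (the shorter side).
I_min = 155×90.6³/12 = 9.606×10^6 mm⁴
I = 9.606×10^6 mm⁴ = 9.606×10^-6 m⁴
Effective length L_e = K·L = 1 × 4.68 = 4.680 m
P_cr = π²EI / L_e² = π² × 108×10⁹ × 9.606×10^-6 / 4.680² = 4.675×10^5 N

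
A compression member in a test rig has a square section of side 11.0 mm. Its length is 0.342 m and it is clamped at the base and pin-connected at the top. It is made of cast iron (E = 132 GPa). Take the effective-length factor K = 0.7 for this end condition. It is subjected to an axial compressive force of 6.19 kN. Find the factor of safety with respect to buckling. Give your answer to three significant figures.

I = a⁴/12 = 11.0⁴/12 = 1.220×10^3 mm⁴
I = 1.220×10^3 mm⁴ = 1.220×10^-9 m⁴
Effective length L_e = K·L = 0.7 × 0.342 = 0.2394 m
P_cr = π²EI / L_e² = π² × 132×10⁹ × 1.220×10^-9 / 0.2394² = 2.773×10^4 N
Factor of safety n = P_cr / P = 27.734 / 6.19 = 4.48

n ≈ 4.48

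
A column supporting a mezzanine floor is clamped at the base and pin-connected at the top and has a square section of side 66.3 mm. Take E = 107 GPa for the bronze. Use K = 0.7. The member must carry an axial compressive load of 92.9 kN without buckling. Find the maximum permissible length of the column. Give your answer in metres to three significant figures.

L_max ≈ 6.11 m

I = a⁴/12 = 66.3⁴/12 = 1.610×10^6 mm⁴
I = 1.610×10^-6 m⁴
At the buckling limit P_cr = P = 9.290×10^4 N
From P_cr = π²EI/(K·L)²:  L = (1/K)·√(π²EI/P_cr) = (1/0.7)·√(π²×1.07×10^11×1.610×10^-6/9.290×10^4)
L = 6.11 m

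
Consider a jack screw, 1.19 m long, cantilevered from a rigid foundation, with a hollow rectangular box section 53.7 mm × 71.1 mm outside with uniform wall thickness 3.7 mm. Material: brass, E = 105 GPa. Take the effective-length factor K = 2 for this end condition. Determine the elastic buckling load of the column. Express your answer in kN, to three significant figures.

Inner dimensions: h_i = 71.1 − 2×3.7 = 63.70 mm, b_i = 53.7 − 2×3.7 = 46.30 mm
Weak-axis I_min = (h_o·b_o³ − h_i·b_i³)/12 with b_o = 53.7, b_i = 46.30 mm (shorter outer/inner sides).
I_min = (71.1×53.7³ − 63.70×46.30³)/12 = 3.906×10^5 mm⁴
I = 3.906×10^5 mm⁴ = 3.906×10^-7 m⁴
Effective length L_e = K·L = 2 × 1.19 = 2.380 m
P_cr = π²EI / L_e² = π² × 105×10⁹ × 3.906×10^-7 / 2.380² = 7.147×10^4 N

P_cr ≈ 71.5 kN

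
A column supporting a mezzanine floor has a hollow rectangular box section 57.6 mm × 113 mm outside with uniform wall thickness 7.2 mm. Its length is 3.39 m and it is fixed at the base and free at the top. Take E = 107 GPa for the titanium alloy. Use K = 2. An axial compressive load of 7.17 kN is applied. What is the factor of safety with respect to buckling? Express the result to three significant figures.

n ≈ 3.64

Inner dimensions: h_i = 113 − 2×7.2 = 98.60 mm, b_i = 57.6 − 2×7.2 = 43.20 mm
Weak-axis I_min = (h_o·b_o³ − h_i·b_i³)/12 with b_o = 57.6, b_i = 43.20 mm (shorter outer/inner sides).
I_min = (113×57.6³ − 98.60×43.20³)/12 = 1.137×10^6 mm⁴
I = 1.137×10^6 mm⁴ = 1.137×10^-6 m⁴
Effective length L_e = K·L = 2 × 3.39 = 6.780 m
P_cr = π²EI / L_e² = π² × 107×10⁹ × 1.137×10^-6 / 6.780² = 2.612×10^4 N
Factor of safety n = P_cr / P = 26.123 / 7.17 = 3.64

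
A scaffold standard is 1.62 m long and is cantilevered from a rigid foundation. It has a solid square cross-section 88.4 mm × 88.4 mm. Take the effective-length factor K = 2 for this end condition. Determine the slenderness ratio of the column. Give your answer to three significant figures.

λ ≈ 127

For a square r = a/√12 = 88.4/√12 = 25.52 mm
L_e = K·L = 2 × 1.62 m = 3.240 m = 3240.0 mm
λ = L_e / r_min = 3240.0 / 25.52 = 127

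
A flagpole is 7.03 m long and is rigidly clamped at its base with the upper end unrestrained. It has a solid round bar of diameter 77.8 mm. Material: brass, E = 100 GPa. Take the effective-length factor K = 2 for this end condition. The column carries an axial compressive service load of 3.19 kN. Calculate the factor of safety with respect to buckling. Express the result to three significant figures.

I = πd⁴/64 = π×77.8⁴/64 = 1.798×10^6 mm⁴
I = 1.798×10^6 mm⁴ = 1.798×10^-6 m⁴
Effective length L_e = K·L = 2 × 7.03 = 14.06 m
P_cr = π²EI / L_e² = π² × 100×10⁹ × 1.798×10^-6 / 14.06² = 8.979×10^3 N
Factor of safety n = P_cr / P = 8.9788 / 3.19 = 2.81

n ≈ 2.81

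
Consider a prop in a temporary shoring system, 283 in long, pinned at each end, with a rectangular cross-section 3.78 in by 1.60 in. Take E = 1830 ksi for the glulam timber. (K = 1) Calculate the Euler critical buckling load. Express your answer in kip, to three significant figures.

Buckling occurs about the weak axis: I_min = h·b³/12 with b = 1.60 in (the shorter side).
I_min = 3.78×1.60³/12 = 1.290 in⁴
Effective length L_e = K·L = 1 × 283 = 283.0 in
P_cr = π²EI / L_e² = π² × 1830×10³ × 1.290 / 283.0² = 291.0 lb

P_cr ≈ 0.291 kip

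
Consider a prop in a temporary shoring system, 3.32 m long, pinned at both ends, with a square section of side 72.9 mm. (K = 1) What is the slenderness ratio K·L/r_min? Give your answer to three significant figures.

λ ≈ 158

For a square r = a/√12 = 72.9/√12 = 21.04 mm
L_e = K·L = 1 × 3.32 m = 3.320 m = 3320.0 mm
λ = L_e / r_min = 3320.0 / 21.04 = 158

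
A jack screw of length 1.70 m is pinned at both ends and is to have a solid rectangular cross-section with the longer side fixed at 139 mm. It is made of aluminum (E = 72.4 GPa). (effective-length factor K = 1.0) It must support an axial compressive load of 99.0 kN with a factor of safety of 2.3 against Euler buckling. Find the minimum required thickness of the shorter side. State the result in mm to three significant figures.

Required P_cr = n·P = 2.3 × 99.0 = 227.7 kN
L_e = K·L = 1 × 1.70 = 1.700 m
Required I = P_cr·L_e²/(π²E) = 2.277×10^5 × 1.700² / (π² × 7.24×10^10) = 9.209×10^-7 m⁴
I_req = 9.209×10^5 mm⁴
Rectangle, weak axis: I_min = h·b³/12 with h = 139 mm fixed  ⇒  b = (12I/h)^(1/3) = 43.0 mm

b ≈ 43.0 mm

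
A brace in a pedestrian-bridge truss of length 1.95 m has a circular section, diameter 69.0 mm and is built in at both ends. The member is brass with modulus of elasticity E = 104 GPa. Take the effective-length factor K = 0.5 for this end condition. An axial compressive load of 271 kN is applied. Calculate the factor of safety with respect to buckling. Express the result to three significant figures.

I = πd⁴/64 = π×69.0⁴/64 = 1.113×10^6 mm⁴
I = 1.113×10^6 mm⁴ = 1.113×10^-6 m⁴
Effective length L_e = K·L = 0.5 × 1.95 = 0.9750 m
P_cr = π²EI / L_e² = π² × 104×10⁹ × 1.113×10^-6 / 0.9750² = 1.201×10^6 N
Factor of safety n = P_cr / P = 1201.4 / 271 = 4.43

n ≈ 4.43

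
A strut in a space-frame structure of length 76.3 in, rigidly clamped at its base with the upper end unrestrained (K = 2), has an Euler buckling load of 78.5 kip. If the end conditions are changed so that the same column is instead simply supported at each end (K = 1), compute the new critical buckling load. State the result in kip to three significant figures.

P_cr ∝ 1/K², so P_cr,new = P_cr,old × (K_old/K_new)² = 78.5 × (2/1)²
= 78.5 × 4.000 = 314 kip

P_cr ≈ 314 kip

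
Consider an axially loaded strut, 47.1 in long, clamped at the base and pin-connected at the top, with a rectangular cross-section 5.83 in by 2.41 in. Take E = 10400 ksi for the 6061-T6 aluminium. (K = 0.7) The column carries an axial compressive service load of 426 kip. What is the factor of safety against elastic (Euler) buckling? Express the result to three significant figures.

Buckling occurs about the weak axis: I_min = h·b³/12 with b = 2.41 in (the shorter side).
I_min = 5.83×2.41³/12 = 6.800 in⁴
Effective length L_e = K·L = 0.7 × 47.1 = 32.97 in
P_cr = π²EI / L_e² = π² × 10400×10³ × 6.800 / 32.97² = 6.421×10^5 lb
Factor of safety n = P_cr / P = 642.15 / 426 = 1.51

n ≈ 1.51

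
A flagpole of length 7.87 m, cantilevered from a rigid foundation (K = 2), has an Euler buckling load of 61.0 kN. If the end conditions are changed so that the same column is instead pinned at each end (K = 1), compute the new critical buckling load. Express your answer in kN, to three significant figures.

P_cr ≈ 244 kN

P_cr ∝ 1/K², so P_cr,new = P_cr,old × (K_old/K_new)² = 61.0 × (2/1)²
= 61.0 × 4.000 = 244 kN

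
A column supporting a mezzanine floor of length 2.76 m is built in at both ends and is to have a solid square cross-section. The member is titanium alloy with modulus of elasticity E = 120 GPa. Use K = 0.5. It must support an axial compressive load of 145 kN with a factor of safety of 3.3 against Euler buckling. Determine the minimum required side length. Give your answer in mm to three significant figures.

a ≈ 55.1 mm

Required P_cr = n·P = 3.3 × 145 = 478.5 kN
L_e = K·L = 0.5 × 2.76 = 1.380 m
Required I = P_cr·L_e²/(π²E) = 4.785×10^5 × 1.380² / (π² × 1.20×10^11) = 7.694×10^-7 m⁴
I_req = 7.694×10^5 mm⁴
Solid square: I = a⁴/12  ⇒  a = (12I)^(1/4) = (12×7.694×10^5)^(1/4) = 55.1 mm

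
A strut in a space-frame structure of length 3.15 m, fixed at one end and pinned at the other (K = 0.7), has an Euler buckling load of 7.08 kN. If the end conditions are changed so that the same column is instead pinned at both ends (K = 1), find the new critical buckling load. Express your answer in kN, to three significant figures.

P_cr ∝ 1/K², so P_cr,new = P_cr,old × (K_old/K_new)² = 7.08 × (0.7/1)²
= 7.08 × 0.4900 = 3.47 kN

P_cr ≈ 3.47 kN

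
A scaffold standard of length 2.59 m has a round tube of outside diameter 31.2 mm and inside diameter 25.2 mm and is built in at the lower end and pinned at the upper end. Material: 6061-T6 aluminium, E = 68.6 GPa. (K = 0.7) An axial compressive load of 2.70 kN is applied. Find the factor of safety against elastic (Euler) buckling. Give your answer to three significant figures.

n ≈ 2.04

d_o = 31.2 mm, d_i = 25.2 mm
I = π(d_o⁴ − d_i⁴)/64 = π(31.2⁴ − 25.20⁴)/64 = 2.672×10^4 mm⁴
I = 2.672×10^4 mm⁴ = 2.672×10^-8 m⁴
Effective length L_e = K·L = 0.7 × 2.59 = 1.813 m
P_cr = π²EI / L_e² = π² × 68.6×10⁹ × 2.672×10^-8 / 1.813² = 5.504×10^3 N
Factor of safety n = P_cr / P = 5.5036 / 2.70 = 2.04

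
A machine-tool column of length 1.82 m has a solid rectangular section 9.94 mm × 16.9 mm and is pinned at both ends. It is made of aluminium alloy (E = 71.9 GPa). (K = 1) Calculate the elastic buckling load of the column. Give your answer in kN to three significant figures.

Buckling occurs about the weak axis: I_min = h·b³/12 with b = 9.94 mm (the shorter side).
I_min = 16.9×9.94³/12 = 1.383×10^3 mm⁴
I = 1.383×10^3 mm⁴ = 1.383×10^-9 m⁴
Effective length L_e = K·L = 1 × 1.82 = 1.820 m
P_cr = π²EI / L_e² = π² × 71.9×10⁹ × 1.383×10^-9 / 1.820² = 296.3 N

P_cr ≈ 0.296 kN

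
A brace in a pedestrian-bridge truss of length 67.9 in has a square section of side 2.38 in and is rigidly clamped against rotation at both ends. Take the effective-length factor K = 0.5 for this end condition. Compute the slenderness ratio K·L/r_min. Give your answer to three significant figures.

I = a⁴/12 = 2.38⁴/12 = 2.674 in⁴
A = 5.664 in²;  r_min = √(I/A) = √(2.674/5.664) = 0.6870 in
L_e = K·L = 0.5 × 67.9 = 33.95 in
λ = L_e / r_min = 33.950 / 0.6870 = 49.4

λ ≈ 49.4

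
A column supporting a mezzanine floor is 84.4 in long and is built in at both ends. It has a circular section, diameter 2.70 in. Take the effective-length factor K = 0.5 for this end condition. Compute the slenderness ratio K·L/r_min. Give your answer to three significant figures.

For a solid circle r = d/4 = 2.70/4 = 0.6750 in
L_e = K·L = 0.5 × 84.4 = 42.20 in
λ = L_e / r_min = 42.200 / 0.6750 = 62.5

λ ≈ 62.5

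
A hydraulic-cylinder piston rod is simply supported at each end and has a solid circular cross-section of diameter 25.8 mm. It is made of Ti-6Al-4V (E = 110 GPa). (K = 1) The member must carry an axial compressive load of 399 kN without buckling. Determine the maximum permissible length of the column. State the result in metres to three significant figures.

L_max ≈ 0.243 m

I = πd⁴/64 = π×25.8⁴/64 = 2.175×10^4 mm⁴
I = 2.175×10^-8 m⁴
At the buckling limit P_cr = P = 3.990×10^5 N
From P_cr = π²EI/(K·L)²:  L = (1/K)·√(π²EI/P_cr) = (1/1)·√(π²×1.10×10^11×2.175×10^-8/3.990×10^5)
L = 0.243 m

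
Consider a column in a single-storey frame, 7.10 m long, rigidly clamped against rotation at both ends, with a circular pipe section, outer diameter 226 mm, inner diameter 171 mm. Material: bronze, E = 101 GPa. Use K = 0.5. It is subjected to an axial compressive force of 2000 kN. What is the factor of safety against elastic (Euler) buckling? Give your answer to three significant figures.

d_o = 226 mm, d_i = 171 mm
I = π(d_o⁴ − d_i⁴)/64 = π(226⁴ − 171.0⁴)/64 = 8.609×10^7 mm⁴
I = 8.609×10^7 mm⁴ = 8.609×10^-5 m⁴
Effective length L_e = K·L = 0.5 × 7.10 = 3.550 m
P_cr = π²EI / L_e² = π² × 101×10⁹ × 8.609×10^-5 / 3.550² = 6.809×10^6 N
Factor of safety n = P_cr / P = 6809.2 / 2000 = 3.40

n ≈ 3.40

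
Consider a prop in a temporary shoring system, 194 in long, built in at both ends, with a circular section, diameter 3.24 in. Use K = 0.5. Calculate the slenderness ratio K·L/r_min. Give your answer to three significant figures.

I = πd⁴/64 = π×3.24⁴/64 = 5.409 in⁴
A = 8.245 in²;  r_min = √(I/A) = √(5.409/8.245) = 0.8100 in
L_e = K·L = 0.5 × 194 = 97.00 in
λ = L_e / r_min = 97.000 / 0.8100 = 120

λ ≈ 120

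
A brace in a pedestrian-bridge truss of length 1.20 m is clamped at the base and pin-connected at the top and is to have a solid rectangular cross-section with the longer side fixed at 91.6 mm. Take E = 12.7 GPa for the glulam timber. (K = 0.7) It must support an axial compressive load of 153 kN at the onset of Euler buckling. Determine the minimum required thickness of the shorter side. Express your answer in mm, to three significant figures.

L_e = K·L = 0.7 × 1.20 = 0.8400 m
Required I = P_cr·L_e²/(π²E) = 1.530×10^5 × 0.8400² / (π² × 1.27×10^10) = 8.613×10^-7 m⁴
I_req = 8.613×10^5 mm⁴
Rectangle, weak axis: I_min = h·b³/12 with h = 91.6 mm fixed  ⇒  b = (12I/h)^(1/3) = 48.3 mm

b ≈ 48.3 mm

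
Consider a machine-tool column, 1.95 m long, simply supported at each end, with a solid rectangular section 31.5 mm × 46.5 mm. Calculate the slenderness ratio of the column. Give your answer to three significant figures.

λ ≈ 214

Buckling occurs about the weak axis: I_min = h·b³/12 with b = 31.5 mm (the shorter side).
I_min = 46.5×31.5³/12 = 1.211×10^5 mm⁴
A = 1.465×10^3 mm²;  r_min = √(I/A) = √(1.211×10^5/1.465×10^3) = 9.093 mm
L_e = K·L = 1 × 1.95 m = 1.950 m = 1950.0 mm
λ = L_e / r_min = 1950.0 / 9.093 = 214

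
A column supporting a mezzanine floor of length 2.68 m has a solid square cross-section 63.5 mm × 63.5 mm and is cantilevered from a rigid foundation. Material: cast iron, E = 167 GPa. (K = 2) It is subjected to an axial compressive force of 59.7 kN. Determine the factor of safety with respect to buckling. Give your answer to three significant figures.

n ≈ 1.30

I = a⁴/12 = 63.5⁴/12 = 1.355×10^6 mm⁴
I = 1.355×10^6 mm⁴ = 1.355×10^-6 m⁴
Effective length L_e = K·L = 2 × 2.68 = 5.360 m
P_cr = π²EI / L_e² = π² × 167×10⁹ × 1.355×10^-6 / 5.360² = 7.773×10^4 N
Factor of safety n = P_cr / P = 77.732 / 59.7 = 1.30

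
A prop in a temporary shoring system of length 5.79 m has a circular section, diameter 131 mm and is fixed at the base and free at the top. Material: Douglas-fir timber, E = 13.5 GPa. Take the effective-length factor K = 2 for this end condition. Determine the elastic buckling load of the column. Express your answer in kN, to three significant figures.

I = πd⁴/64 = π×131⁴/64 = 1.446×10^7 mm⁴
I = 1.446×10^7 mm⁴ = 1.446×10^-5 m⁴
Effective length L_e = K·L = 2 × 5.79 = 11.58 m
P_cr = π²EI / L_e² = π² × 13.5×10⁹ × 1.446×10^-5 / 11.58² = 1.436×10^4 N

P_cr ≈ 14.4 kN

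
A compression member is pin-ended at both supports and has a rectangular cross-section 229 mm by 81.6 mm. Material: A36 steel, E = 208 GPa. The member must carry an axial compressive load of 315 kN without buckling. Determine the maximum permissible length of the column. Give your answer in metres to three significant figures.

L_max ≈ 8.22 m

Buckling occurs about the weak axis: I_min = h·b³/12 with b = 81.6 mm (the shorter side).
I_min = 229×81.6³/12 = 1.037×10^7 mm⁴
I = 1.037×10^-5 m⁴
At the buckling limit P_cr = P = 3.150×10^5 N
From P_cr = π²EI/(K·L)²:  L = (1/K)·√(π²EI/P_cr) = (1/1)·√(π²×2.08×10^11×1.037×10^-5/3.150×10^5)
L = 8.22 m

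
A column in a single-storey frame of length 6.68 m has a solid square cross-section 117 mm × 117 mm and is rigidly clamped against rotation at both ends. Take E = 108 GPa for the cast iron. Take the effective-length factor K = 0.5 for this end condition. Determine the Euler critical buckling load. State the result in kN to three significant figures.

I = a⁴/12 = 117⁴/12 = 1.562×10^7 mm⁴
I = 1.562×10^7 mm⁴ = 1.562×10^-5 m⁴
Effective length L_e = K·L = 0.5 × 6.68 = 3.340 m
P_cr = π²EI / L_e² = π² × 108×10⁹ × 1.562×10^-5 / 3.340² = 1.492×10^6 N

P_cr ≈ 1490 kN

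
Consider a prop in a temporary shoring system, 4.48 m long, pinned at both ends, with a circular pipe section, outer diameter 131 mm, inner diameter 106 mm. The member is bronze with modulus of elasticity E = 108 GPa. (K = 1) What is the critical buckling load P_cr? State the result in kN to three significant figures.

P_cr ≈ 439 kN

d_o = 131 mm, d_i = 106 mm
I = π(d_o⁴ − d_i⁴)/64 = π(131⁴ − 106.0⁴)/64 = 8.259×10^6 mm⁴
I = 8.259×10^6 mm⁴ = 8.259×10^-6 m⁴
Effective length L_e = K·L = 1 × 4.48 = 4.480 m
P_cr = π²EI / L_e² = π² × 108×10⁹ × 8.259×10^-6 / 4.480² = 4.386×10^5 N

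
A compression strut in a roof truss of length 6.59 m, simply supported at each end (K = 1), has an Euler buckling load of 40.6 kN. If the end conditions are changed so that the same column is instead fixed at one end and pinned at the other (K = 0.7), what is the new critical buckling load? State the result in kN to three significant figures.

P_cr ∝ 1/K², so P_cr,new = P_cr,old × (K_old/K_new)² = 40.6 × (1/0.7)²
= 40.6 × 2.041 = 82.9 kN

P_cr ≈ 82.9 kN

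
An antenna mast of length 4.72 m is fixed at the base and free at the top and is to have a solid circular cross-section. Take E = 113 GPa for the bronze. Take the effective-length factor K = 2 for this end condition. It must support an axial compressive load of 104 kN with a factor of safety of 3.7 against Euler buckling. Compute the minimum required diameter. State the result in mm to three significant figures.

d ≈ 158 mm

Required P_cr = n·P = 3.7 × 104 = 384.8 kN
L_e = K·L = 2 × 4.72 = 9.440 m
Required I = P_cr·L_e²/(π²E) = 3.848×10^5 × 9.440² / (π² × 1.13×10^11) = 3.075×10^-5 m⁴
I_req = 3.075×10^7 mm⁴
Solid circle: I = πd⁴/64  ⇒  d = (64I/π)^(1/4) = (64×3.075×10^7/π)^(1/4) = 158 mm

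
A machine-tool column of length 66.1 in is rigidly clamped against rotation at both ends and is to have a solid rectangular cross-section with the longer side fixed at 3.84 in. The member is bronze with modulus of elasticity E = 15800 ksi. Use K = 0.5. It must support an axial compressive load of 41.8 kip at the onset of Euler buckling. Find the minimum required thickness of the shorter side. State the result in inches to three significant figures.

L_e = K·L = 0.5 × 66.1 = 33.05 in
Required I = P_cr·L_e²/(π²E) = 4.180×10^4 × 33.05² / (π² × 1.58×10^7) = 0.2928 in⁴
Rectangle, weak axis: I_min = h·b³/12 with h = 3.84 in fixed  ⇒  b = (12I/h)^(1/3) = 0.971 in

b ≈ 0.971 in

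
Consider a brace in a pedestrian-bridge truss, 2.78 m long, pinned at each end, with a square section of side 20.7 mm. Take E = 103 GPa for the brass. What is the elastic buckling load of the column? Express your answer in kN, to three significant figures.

I = a⁴/12 = 20.7⁴/12 = 1.530×10^4 mm⁴
I = 1.530×10^4 mm⁴ = 1.530×10^-8 m⁴
Effective length L_e = K·L = 1 × 2.78 = 2.780 m
P_cr = π²EI / L_e² = π² × 103×10⁹ × 1.530×10^-8 / 2.780² = 2.013×10^3 N

P_cr ≈ 2.01 kN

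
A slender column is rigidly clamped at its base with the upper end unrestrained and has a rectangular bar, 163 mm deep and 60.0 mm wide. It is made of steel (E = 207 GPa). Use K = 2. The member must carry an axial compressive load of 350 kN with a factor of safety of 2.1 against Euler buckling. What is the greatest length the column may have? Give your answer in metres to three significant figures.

Buckling occurs about the weak axis: I_min = h·b³/12 with b = 60.0 mm (the shorter side).
I_min = 163×60.0³/12 = 2.934×10^6 mm⁴
I = 2.934×10^-6 m⁴
Required critical load P_cr = n·P = 2.1 × 350 = 735.0 kN = 7.350×10^5 N
From P_cr = π²EI/(K·L)²:  L = (1/K)·√(π²EI/P_cr) = (1/2)·√(π²×2.07×10^11×2.934×10^-6/7.350×10^5)
L = 1.43 m

L_max ≈ 1.43 m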